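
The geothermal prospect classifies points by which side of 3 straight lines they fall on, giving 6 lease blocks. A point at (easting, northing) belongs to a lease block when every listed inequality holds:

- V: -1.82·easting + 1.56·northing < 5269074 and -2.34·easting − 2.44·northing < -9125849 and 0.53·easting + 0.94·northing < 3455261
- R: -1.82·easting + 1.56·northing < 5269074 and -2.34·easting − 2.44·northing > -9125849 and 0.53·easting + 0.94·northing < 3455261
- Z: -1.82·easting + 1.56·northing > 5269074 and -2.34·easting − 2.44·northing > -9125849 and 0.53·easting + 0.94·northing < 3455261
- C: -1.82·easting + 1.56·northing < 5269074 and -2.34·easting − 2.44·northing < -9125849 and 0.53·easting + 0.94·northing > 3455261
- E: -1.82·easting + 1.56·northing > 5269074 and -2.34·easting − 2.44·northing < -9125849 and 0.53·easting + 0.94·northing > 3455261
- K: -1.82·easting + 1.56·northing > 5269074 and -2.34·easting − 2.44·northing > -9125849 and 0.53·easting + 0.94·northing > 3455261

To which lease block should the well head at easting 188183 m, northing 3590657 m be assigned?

-1.82·188183 + 1.56·3590657 = 5258931.860, which is < 5269074
-2.34·188183 − 2.44·3590657 = -9201551.300, which is < -9125849
0.53·188183 + 0.94·3590657 = 3474954.570, which is > 3455261
This sign pattern matches C.

C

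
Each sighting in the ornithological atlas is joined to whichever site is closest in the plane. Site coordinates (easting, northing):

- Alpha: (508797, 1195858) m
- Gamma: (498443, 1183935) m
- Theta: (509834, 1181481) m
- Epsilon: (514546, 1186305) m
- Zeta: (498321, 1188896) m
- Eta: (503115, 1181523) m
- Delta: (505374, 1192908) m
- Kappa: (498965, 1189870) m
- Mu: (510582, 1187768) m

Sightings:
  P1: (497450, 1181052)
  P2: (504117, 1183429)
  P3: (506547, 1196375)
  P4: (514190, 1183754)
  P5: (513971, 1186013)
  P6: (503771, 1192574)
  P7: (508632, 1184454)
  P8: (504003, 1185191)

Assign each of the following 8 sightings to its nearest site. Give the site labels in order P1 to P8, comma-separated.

Gamma, Eta, Alpha, Epsilon, Epsilon, Delta, Theta, Eta

P1 → Gamma (d²=9297738.00)
P2 → Eta (d²=4636840.00)
P3 → Alpha (d²=5329789.00)
P4 → Epsilon (d²=6634337.00)
P5 → Epsilon (d²=415889.00)
P6 → Delta (d²=2681165.00)
P7 → Theta (d²=10283533.00)
P8 → Eta (d²=14242768.00)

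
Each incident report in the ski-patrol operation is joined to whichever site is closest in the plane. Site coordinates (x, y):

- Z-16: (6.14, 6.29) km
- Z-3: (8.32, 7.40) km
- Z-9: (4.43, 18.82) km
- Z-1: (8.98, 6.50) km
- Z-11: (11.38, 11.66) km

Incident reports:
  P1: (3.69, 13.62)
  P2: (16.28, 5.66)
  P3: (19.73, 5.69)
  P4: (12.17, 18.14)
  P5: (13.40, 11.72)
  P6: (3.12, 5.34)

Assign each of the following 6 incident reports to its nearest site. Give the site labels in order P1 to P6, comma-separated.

Z-9, Z-1, Z-11, Z-11, Z-11, Z-16

P1 → Z-9 (d²=27.59)
P2 → Z-1 (d²=54.00)
P3 → Z-11 (d²=105.36)
P4 → Z-11 (d²=42.61)
P5 → Z-11 (d²=4.08)
P6 → Z-16 (d²=10.02)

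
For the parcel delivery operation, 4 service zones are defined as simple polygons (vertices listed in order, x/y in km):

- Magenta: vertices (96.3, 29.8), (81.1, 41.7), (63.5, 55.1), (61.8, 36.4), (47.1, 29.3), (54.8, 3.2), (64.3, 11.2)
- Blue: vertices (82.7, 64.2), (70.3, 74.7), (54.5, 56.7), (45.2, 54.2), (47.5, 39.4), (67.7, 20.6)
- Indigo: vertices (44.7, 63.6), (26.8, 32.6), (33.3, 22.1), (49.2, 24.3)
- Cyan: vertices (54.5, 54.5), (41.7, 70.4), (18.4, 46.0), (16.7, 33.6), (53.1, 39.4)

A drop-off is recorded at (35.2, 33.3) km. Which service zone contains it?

Cast a ray rightward from (35.2, 33.3). For each polygon, the edges (by vertex number in listed order) whose endpoints lie on opposite sides of y = 33.3, where each meets that height, and whether that is right or left of the point:
Magenta: 1–2 at x≈91.83 (right), 4–5 at x≈55.38 (right) → 2 crossings.
Blue: 5–6 at x≈54.05 (right), 6–1 at x≈72.07 (right) → 2 crossings.
Indigo: 1–2 at x≈27.20 (left), 4–1 at x≈48.17 (right) → 1 crossing.
Cyan: no edge straddles that height → 0 crossings.
Only Indigo has an odd count, so the point is inside Indigo.

Indigo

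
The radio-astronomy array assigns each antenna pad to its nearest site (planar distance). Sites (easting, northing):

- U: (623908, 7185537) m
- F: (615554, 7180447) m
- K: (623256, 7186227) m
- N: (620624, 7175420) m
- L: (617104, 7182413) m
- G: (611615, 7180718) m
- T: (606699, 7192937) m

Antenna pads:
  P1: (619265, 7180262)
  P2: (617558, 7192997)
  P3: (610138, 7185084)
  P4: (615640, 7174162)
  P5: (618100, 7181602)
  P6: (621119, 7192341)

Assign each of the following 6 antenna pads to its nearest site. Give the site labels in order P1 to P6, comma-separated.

L, K, G, N, L, K

P1 → L (d²=9296722.00)
P2 → K (d²=78300104.00)
P3 → G (d²=21243485.00)
P4 → N (d²=26422820.00)
P5 → L (d²=1649737.00)
P6 → K (d²=41947765.00)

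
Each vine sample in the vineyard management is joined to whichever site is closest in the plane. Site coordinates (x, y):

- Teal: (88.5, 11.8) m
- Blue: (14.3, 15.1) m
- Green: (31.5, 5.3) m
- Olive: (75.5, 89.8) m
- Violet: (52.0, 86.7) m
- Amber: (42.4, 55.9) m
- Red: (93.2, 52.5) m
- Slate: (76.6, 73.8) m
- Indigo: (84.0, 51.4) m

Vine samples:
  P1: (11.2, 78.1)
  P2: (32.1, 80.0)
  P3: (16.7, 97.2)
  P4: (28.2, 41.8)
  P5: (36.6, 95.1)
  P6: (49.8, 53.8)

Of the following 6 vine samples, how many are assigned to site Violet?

3

P1 → Amber
P2 → Violet
P3 → Violet
P4 → Amber
P5 → Violet
P6 → Amber
3 of the 6 go to Violet.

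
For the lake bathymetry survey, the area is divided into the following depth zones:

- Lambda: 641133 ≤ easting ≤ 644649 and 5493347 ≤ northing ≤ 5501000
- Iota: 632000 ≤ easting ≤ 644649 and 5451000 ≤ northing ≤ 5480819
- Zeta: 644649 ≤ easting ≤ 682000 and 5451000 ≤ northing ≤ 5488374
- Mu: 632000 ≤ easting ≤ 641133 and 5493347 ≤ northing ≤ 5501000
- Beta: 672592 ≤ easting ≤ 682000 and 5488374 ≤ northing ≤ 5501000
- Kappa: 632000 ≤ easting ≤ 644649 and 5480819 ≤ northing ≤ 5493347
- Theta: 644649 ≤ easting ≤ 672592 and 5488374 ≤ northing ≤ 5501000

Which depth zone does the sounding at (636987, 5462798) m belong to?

Iota

The point has easting = 636987 and northing = 5462798.
Only Iota satisfies 632000 ≤ easting ≤ 644649 and 5451000 ≤ northing ≤ 5480819.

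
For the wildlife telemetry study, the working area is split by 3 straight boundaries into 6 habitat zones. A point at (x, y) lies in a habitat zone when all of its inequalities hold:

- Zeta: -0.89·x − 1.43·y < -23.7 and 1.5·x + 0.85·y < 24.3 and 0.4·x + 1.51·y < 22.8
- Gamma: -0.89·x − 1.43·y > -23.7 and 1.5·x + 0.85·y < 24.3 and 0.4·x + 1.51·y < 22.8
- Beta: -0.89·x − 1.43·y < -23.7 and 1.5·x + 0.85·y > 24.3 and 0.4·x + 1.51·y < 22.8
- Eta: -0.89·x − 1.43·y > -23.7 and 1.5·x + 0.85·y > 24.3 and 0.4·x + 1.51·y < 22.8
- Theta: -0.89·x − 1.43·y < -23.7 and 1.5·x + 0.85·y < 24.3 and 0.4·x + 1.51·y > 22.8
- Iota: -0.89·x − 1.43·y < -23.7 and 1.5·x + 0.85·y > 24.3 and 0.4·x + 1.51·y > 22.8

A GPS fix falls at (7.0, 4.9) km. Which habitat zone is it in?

Gamma

-0.89·7.0 − 1.43·4.9 = -13.237, which is > -23.7
1.5·7.0 + 0.85·4.9 = 14.665, which is < 24.3
0.4·7.0 + 1.51·4.9 = 10.199, which is < 22.8
This sign pattern matches Gamma.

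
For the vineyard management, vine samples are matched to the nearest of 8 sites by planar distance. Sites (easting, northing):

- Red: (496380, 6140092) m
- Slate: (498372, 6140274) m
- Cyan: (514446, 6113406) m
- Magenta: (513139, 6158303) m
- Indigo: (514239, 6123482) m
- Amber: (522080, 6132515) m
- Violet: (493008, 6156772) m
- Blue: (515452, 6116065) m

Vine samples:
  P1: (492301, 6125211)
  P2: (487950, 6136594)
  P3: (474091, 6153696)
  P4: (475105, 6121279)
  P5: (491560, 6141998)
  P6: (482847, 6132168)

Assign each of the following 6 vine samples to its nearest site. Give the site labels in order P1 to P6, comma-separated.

Red, Red, Violet, Red, Red, Red

P1 → Red (d²=238082402.00)
P2 → Red (d²=83300904.00)
P3 → Violet (d²=367314665.00)
P4 → Red (d²=806554594.00)
P5 → Red (d²=26865236.00)
P6 → Red (d²=245931865.00)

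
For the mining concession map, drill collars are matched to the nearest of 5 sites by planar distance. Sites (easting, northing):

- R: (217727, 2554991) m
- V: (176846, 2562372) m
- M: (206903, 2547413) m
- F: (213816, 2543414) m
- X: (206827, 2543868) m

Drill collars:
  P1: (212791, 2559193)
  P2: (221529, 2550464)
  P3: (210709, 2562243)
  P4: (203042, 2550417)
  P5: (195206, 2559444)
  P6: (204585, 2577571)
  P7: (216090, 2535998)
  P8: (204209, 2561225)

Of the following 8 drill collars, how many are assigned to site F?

P1 → R
P2 → R
P3 → R
P4 → M
P5 → M
P6 → R
P7 → F
P8 → M
1 of the 8 goes to F.

1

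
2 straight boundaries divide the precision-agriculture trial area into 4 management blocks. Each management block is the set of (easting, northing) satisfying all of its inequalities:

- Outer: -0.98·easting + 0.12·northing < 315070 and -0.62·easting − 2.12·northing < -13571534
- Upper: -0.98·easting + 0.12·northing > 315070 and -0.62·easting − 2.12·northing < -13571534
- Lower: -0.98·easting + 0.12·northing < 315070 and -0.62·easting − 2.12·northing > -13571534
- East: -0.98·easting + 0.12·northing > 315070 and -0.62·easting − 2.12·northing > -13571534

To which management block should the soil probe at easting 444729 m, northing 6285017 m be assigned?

-0.98·444729 + 0.12·6285017 = 318367.620, which is > 315070
-0.62·444729 − 2.12·6285017 = -13599968.020, which is < -13571534
This sign pattern matches Upper.

Upper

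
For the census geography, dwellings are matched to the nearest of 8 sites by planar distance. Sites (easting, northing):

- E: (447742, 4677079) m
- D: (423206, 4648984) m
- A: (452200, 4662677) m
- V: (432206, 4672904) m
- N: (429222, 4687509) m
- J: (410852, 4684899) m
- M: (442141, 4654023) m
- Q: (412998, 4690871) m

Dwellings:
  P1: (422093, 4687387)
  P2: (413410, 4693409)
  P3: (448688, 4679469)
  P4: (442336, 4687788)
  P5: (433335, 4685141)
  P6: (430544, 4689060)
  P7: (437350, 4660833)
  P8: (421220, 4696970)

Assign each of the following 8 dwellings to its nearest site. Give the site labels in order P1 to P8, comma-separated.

N, Q, E, E, N, N, M, Q

P1 → N (d²=50837525.00)
P2 → Q (d²=6611188.00)
P3 → E (d²=6607016.00)
P4 → E (d²=143907517.00)
P5 → N (d²=22524193.00)
P6 → N (d²=4153285.00)
P7 → M (d²=69329781.00)
P8 → Q (d²=104799085.00)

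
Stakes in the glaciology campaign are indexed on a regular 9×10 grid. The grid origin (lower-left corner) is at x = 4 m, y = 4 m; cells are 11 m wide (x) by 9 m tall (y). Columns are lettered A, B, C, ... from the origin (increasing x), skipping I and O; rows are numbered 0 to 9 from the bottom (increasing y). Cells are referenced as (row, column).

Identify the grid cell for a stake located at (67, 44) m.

(4, F)

Column index: ⌊(67 − 4) / 11⌋ = ⌊5.727⌋ = 5 → column F
Row offset from origin: ⌊(44 − 4) / 9⌋ = ⌊4.444⌋ = 4 → row 4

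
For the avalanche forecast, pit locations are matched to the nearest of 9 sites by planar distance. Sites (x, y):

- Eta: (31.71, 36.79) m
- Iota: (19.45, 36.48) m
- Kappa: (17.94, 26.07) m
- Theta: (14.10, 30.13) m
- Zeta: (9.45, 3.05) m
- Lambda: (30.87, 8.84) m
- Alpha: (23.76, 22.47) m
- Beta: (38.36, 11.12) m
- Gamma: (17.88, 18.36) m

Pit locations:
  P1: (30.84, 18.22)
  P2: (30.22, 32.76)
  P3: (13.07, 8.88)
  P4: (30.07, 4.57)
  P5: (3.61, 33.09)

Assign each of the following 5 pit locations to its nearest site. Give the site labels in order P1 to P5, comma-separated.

P1 → Alpha (d²=68.19)
P2 → Eta (d²=18.46)
P3 → Zeta (d²=47.09)
P4 → Lambda (d²=18.87)
P5 → Theta (d²=118.80)

Alpha, Eta, Zeta, Lambda, Theta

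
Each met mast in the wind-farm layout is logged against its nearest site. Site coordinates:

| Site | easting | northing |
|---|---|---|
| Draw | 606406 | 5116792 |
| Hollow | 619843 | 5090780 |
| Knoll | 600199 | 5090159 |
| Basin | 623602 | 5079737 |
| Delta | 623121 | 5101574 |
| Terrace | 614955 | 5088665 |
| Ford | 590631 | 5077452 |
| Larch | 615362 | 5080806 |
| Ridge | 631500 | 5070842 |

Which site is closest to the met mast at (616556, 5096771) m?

Hollow

Squared distances to each site:
Draw: 503862941.000; Hollow: 46696450.000; Knoll: 311269993.000; Basin: 339803272.000; Delta: 66168034.000; Terrace: 68270437.000; Ford: 1045329386.000; Larch: 256306861.000; Ridge: 895636177.000.
Minimum at Hollow.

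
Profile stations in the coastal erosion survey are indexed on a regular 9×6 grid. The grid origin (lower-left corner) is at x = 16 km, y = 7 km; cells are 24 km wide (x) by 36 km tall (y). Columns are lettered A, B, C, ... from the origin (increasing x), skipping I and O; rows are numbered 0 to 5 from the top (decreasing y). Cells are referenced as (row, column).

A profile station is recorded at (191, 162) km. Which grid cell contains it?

(1, H)

Column index: ⌊(191 − 16) / 24⌋ = ⌊7.292⌋ = 7 → column H
Row offset from origin: ⌊(162 − 7) / 36⌋ = ⌊4.306⌋ = 4 → row 1 (counted from top)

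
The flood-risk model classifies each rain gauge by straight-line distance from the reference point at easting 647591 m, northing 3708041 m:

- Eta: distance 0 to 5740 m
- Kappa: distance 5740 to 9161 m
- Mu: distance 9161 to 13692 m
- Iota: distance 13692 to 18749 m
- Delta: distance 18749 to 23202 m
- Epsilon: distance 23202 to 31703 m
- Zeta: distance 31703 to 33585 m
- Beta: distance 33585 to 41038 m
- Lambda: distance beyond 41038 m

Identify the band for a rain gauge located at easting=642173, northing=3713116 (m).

Kappa

Distance = √((642173−647591)² + (3713116−3708041)²) = √(29354724.000 + 25755625.000) = 7423.634 m.
5740 ≤ 7423.634 < 9161 → Kappa.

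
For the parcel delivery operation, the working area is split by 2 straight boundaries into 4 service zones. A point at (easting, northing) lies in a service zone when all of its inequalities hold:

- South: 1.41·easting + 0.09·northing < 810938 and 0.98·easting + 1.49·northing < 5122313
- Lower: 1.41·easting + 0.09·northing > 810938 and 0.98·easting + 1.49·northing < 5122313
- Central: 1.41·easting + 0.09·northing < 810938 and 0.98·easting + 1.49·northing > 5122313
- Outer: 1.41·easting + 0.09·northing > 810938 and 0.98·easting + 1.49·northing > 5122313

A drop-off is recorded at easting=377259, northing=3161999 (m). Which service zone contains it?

1.41·377259 + 0.09·3161999 = 816515.100, which is > 810938
0.98·377259 + 1.49·3161999 = 5081092.330, which is < 5122313
This sign pattern matches Lower.

Lower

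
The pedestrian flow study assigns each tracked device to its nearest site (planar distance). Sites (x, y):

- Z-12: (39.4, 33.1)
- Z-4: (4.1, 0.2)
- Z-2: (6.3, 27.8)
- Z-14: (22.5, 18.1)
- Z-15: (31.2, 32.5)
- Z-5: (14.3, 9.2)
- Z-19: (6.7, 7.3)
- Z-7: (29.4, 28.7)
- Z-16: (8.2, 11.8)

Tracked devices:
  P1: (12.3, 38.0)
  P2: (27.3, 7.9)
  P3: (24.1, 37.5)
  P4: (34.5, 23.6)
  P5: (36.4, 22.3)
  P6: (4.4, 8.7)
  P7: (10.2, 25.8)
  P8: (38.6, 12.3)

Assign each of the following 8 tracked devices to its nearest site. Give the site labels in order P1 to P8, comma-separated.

Z-2, Z-14, Z-15, Z-7, Z-7, Z-19, Z-2, Z-14

P1 → Z-2 (d²=140.04)
P2 → Z-14 (d²=127.08)
P3 → Z-15 (d²=75.41)
P4 → Z-7 (d²=52.02)
P5 → Z-7 (d²=89.96)
P6 → Z-19 (d²=7.25)
P7 → Z-2 (d²=19.21)
P8 → Z-14 (d²=292.85)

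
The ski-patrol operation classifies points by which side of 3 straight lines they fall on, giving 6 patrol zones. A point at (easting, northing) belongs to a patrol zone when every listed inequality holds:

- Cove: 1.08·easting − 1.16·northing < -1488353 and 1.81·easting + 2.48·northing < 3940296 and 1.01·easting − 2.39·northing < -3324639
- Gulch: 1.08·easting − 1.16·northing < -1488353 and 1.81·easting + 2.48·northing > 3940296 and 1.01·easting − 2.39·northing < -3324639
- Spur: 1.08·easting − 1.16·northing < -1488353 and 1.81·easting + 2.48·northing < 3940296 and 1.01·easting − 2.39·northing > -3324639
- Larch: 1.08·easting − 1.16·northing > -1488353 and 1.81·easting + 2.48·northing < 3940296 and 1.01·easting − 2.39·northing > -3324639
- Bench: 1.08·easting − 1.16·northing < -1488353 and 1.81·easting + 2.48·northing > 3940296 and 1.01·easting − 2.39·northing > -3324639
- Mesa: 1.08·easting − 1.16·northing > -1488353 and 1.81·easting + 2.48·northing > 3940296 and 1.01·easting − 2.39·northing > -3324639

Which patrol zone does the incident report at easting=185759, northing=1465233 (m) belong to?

Bench

1.08·185759 − 1.16·1465233 = -1499050.560, which is < -1488353
1.81·185759 + 2.48·1465233 = 3970001.630, which is > 3940296
1.01·185759 − 2.39·1465233 = -3314290.280, which is > -3324639
This sign pattern matches Bench.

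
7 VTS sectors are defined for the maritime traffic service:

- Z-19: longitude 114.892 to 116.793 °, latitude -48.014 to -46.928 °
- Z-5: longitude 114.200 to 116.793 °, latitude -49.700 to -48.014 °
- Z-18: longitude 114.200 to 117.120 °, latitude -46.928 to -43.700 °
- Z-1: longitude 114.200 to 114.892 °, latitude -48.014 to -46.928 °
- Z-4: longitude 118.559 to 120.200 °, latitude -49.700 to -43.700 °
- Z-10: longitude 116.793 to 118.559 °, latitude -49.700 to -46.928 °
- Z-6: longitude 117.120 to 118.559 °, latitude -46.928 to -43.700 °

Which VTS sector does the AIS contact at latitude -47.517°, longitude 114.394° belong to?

Z-1

The point has longitude = 114.394 and latitude = -47.517.
Only Z-1 satisfies 114.200 ≤ longitude ≤ 114.892 and -48.014 ≤ latitude ≤ -46.928.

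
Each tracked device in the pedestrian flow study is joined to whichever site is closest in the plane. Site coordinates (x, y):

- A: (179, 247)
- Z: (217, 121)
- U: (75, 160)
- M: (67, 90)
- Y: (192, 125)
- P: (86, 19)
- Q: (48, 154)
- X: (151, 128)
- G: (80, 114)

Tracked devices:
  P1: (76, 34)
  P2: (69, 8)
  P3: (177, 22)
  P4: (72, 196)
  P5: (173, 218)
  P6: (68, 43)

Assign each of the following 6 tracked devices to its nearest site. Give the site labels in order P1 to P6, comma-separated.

P, P, P, U, A, P

P1 → P (d²=325.00)
P2 → P (d²=410.00)
P3 → P (d²=8290.00)
P4 → U (d²=1305.00)
P5 → A (d²=877.00)
P6 → P (d²=900.00)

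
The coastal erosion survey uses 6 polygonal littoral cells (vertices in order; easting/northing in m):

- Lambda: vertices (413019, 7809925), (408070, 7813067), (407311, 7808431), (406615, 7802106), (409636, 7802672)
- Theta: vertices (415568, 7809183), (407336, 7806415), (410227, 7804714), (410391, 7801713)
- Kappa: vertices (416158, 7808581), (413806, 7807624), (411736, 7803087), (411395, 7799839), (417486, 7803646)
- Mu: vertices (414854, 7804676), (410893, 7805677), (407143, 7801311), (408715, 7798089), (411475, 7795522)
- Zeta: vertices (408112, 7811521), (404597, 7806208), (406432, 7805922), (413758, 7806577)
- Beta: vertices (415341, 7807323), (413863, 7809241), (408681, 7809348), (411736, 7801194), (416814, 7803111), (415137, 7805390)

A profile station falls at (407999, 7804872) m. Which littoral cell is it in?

Cast a ray rightward from (407999, 7804872). For each polygon, the edges (by vertex number in listed order) whose endpoints lie on opposite sides of northing = 7804872, where each meets that height, and whether that is right or left of the point:
Lambda: 3–4 at easting≈406919.4 (left), 5–1 at easting≈410662.1 (right) → 1 crossing.
Theta: 2–3 at easting≈409958.5 (right), 4–1 at easting≈412580.3 (right) → 2 crossings.
Kappa: 2–3 at easting≈412550.4 (right), 5–1 at easting≈417156.1 (right) → 2 crossings.
Mu: 1–2 at easting≈414078.4 (right), 2–3 at easting≈410201.6 (right) → 2 crossings.
Zeta: no edge straddles that height → 0 crossings.
Beta: 3–4 at easting≈410358.0 (right), 5–6 at easting≈415518.2 (right) → 2 crossings.
Only Lambda has an odd count, so the point is inside Lambda.

Lambda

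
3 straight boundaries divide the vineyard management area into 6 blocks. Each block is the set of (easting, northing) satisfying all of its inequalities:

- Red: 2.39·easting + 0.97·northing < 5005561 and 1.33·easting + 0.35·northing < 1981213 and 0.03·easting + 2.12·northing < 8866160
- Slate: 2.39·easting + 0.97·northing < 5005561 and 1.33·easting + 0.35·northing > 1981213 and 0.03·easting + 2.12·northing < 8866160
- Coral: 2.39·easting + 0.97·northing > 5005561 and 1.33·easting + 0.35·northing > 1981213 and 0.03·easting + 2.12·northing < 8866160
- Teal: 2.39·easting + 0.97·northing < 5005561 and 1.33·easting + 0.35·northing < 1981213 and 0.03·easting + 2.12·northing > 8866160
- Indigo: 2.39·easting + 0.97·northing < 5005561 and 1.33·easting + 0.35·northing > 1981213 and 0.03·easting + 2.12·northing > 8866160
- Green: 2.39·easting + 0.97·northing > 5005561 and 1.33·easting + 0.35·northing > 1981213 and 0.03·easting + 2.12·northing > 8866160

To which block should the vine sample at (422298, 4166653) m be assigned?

Coral

2.39·422298 + 0.97·4166653 = 5050945.630, which is > 5005561
1.33·422298 + 0.35·4166653 = 2019984.890, which is > 1981213
0.03·422298 + 2.12·4166653 = 8845973.300, which is < 8866160
This sign pattern matches Coral.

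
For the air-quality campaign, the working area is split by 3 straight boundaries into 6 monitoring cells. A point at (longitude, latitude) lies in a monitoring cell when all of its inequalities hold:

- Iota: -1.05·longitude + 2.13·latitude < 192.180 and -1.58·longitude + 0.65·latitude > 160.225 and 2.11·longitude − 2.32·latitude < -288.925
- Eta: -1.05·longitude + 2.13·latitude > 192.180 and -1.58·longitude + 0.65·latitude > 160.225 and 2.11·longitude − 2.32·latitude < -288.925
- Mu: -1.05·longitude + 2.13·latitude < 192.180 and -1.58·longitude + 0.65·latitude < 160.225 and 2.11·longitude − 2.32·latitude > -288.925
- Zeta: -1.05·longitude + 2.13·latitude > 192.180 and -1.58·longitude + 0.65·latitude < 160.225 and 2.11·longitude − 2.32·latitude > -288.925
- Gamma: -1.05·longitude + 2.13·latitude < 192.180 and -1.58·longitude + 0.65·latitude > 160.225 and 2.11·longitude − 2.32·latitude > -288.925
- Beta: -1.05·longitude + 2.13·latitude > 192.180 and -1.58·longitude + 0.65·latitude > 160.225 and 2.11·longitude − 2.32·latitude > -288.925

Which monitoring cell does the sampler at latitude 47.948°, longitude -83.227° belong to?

-1.05·-83.227 + 2.13·47.948 = 189.518, which is < 192.180
-1.58·-83.227 + 0.65·47.948 = 162.665, which is > 160.225
2.11·-83.227 − 2.32·47.948 = -286.848, which is > -288.925
This sign pattern matches Gamma.

Gamma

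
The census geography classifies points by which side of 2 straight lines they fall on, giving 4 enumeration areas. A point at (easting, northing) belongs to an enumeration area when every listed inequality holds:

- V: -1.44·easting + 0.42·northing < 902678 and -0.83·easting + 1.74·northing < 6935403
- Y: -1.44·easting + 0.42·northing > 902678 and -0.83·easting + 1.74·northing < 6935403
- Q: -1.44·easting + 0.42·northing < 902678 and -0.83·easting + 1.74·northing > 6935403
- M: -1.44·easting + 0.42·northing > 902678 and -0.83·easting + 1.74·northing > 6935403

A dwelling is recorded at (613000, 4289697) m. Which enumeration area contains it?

M

-1.44·613000 + 0.42·4289697 = 918952.740, which is > 902678
-0.83·613000 + 1.74·4289697 = 6955282.780, which is > 6935403
This sign pattern matches M.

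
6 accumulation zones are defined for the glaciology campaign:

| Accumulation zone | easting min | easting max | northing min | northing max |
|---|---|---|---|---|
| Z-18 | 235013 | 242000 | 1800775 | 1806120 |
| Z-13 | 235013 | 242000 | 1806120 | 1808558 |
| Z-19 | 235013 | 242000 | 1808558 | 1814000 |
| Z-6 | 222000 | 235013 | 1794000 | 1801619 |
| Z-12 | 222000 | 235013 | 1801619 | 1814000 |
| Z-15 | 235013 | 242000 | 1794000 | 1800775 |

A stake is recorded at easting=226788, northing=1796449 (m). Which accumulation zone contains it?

Z-6

The point has easting = 226788 and northing = 1796449.
Only Z-6 satisfies 222000 ≤ easting ≤ 235013 and 1794000 ≤ northing ≤ 1801619.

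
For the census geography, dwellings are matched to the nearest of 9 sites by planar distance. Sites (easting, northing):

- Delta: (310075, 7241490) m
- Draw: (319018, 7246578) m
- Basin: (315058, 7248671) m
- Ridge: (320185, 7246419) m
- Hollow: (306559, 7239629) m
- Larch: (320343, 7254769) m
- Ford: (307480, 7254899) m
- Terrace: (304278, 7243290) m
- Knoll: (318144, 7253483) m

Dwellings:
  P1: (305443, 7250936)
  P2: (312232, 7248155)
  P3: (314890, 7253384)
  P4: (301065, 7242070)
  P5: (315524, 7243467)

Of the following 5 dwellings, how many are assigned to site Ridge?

P1 → Ford
P2 → Basin
P3 → Knoll
P4 → Terrace
P5 → Draw
0 of the 5 go to Ridge.

0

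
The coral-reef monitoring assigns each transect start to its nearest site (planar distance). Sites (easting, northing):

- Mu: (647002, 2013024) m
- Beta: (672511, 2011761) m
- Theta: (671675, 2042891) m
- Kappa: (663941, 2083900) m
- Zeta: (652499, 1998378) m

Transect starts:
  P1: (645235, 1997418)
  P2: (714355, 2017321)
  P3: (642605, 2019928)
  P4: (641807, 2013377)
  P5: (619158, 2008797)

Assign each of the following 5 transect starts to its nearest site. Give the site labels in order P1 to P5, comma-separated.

Zeta, Beta, Mu, Mu, Mu

P1 → Zeta (d²=53687296.00)
P2 → Beta (d²=1781833936.00)
P3 → Mu (d²=66998825.00)
P4 → Mu (d²=27112634.00)
P5 → Mu (d²=793155865.00)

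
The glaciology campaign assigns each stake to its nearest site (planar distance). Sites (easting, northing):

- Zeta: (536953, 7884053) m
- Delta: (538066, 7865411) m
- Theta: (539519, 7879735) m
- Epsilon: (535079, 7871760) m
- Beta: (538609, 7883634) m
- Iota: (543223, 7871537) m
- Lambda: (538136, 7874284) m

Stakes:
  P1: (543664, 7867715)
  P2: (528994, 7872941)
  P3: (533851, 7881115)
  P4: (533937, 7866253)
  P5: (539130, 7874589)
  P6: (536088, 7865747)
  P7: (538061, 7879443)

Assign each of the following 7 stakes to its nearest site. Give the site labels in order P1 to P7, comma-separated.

Iota, Epsilon, Zeta, Delta, Lambda, Delta, Theta

P1 → Iota (d²=14802165.00)
P2 → Epsilon (d²=38421986.00)
P3 → Zeta (d²=18254248.00)
P4 → Delta (d²=17757605.00)
P5 → Lambda (d²=1081061.00)
P6 → Delta (d²=4025380.00)
P7 → Theta (d²=2211028.00)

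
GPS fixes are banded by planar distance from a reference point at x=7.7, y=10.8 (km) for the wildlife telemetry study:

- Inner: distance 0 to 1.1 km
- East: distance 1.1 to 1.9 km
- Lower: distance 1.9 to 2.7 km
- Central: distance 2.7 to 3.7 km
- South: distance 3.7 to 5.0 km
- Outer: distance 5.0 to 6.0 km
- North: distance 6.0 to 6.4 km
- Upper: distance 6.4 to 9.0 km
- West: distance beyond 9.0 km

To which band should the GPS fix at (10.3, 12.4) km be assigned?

Distance = √((10.3−7.7)² + (12.4−10.8)²) = √(6.760 + 2.560) = 3.053 km.
2.7 ≤ 3.053 < 3.7 → Central.

Central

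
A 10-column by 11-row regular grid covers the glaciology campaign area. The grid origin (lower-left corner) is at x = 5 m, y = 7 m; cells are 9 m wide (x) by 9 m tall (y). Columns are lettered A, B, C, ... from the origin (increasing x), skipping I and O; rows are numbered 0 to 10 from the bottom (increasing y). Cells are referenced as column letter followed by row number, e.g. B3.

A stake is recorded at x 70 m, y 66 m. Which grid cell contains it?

Column index: ⌊(70 − 5) / 9⌋ = ⌊7.222⌋ = 7 → column H
Row offset from origin: ⌊(66 − 7) / 9⌋ = ⌊6.556⌋ = 6 → row 6

H6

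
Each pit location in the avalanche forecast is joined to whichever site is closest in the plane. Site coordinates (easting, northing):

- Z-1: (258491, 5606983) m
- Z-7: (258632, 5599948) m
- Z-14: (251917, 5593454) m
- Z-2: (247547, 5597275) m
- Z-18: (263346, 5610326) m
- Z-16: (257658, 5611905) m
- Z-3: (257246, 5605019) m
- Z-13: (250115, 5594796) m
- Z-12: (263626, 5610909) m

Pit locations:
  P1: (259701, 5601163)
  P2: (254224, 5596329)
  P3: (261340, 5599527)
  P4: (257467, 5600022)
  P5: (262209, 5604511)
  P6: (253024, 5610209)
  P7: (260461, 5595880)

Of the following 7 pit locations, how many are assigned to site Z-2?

0

P1 → Z-7
P2 → Z-14
P3 → Z-7
P4 → Z-7
P5 → Z-1
P6 → Z-16
P7 → Z-7
0 of the 7 go to Z-2.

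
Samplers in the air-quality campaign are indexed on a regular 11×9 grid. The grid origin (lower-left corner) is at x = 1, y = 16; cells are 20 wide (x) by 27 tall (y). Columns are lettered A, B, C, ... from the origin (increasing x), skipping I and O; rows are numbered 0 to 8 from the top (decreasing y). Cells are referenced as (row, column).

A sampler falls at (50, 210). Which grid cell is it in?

Column index: ⌊(50 − 1) / 20⌋ = ⌊2.450⌋ = 2 → column C
Row offset from origin: ⌊(210 − 16) / 27⌋ = ⌊7.185⌋ = 7 → row 1 (counted from top)

(1, C)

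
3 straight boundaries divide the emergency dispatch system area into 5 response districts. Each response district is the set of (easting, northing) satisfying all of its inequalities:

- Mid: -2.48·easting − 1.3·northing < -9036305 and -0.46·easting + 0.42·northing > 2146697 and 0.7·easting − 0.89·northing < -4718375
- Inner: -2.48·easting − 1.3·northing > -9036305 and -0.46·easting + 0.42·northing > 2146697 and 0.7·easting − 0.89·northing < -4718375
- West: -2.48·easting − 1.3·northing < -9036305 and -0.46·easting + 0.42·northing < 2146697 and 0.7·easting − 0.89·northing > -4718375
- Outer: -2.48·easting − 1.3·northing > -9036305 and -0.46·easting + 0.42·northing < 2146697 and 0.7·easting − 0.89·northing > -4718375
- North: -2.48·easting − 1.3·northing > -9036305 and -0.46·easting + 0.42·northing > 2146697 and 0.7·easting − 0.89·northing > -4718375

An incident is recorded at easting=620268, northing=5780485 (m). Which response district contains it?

-2.48·620268 − 1.3·5780485 = -9052895.140, which is < -9036305
-0.46·620268 + 0.42·5780485 = 2142480.420, which is < 2146697
0.7·620268 − 0.89·5780485 = -4710444.050, which is > -4718375
This sign pattern matches West.

West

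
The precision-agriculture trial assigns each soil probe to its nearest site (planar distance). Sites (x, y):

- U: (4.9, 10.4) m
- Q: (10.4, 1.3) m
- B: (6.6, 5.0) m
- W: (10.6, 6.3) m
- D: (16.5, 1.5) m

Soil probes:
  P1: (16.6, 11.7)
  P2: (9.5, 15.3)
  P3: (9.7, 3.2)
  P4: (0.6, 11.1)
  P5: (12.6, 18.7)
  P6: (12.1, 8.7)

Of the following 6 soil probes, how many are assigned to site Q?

1

P1 → W
P2 → U
P3 → Q
P4 → U
P5 → U
P6 → W
1 of the 6 goes to Q.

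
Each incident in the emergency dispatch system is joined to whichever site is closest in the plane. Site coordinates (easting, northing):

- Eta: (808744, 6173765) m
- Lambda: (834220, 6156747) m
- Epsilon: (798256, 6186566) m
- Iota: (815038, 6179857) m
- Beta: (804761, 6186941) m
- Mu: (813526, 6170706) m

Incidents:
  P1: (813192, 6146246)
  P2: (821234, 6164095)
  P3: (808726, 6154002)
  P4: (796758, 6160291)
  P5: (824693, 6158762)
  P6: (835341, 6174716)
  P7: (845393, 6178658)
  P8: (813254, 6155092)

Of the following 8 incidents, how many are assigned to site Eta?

P1 → Lambda
P2 → Mu
P3 → Mu
P4 → Eta
P5 → Lambda
P6 → Lambda
P7 → Lambda
P8 → Mu
1 of the 8 goes to Eta.

1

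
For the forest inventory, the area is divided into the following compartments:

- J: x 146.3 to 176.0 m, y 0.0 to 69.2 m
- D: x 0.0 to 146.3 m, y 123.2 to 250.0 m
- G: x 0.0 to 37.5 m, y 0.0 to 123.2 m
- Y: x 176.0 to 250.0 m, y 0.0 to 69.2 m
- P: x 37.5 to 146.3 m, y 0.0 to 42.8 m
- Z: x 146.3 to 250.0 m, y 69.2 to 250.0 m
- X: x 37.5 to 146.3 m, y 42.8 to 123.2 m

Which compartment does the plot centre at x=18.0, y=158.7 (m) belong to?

The point has x = 18.0 and y = 158.7.
Only D satisfies 0.0 ≤ x ≤ 146.3 and 123.2 ≤ y ≤ 250.0.

D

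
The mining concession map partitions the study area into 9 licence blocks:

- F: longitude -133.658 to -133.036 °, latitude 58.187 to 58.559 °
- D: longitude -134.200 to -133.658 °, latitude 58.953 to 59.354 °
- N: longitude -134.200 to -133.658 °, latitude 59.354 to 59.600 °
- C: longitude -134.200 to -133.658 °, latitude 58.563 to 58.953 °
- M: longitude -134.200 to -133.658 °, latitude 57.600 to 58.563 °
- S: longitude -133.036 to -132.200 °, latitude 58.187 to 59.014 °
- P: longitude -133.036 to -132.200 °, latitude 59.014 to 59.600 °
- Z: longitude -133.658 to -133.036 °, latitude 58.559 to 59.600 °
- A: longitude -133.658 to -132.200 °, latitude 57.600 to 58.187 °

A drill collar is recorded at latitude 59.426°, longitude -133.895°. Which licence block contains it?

The point has longitude = -133.895 and latitude = 59.426.
Only N satisfies -134.200 ≤ longitude ≤ -133.658 and 59.354 ≤ latitude ≤ 59.600.

N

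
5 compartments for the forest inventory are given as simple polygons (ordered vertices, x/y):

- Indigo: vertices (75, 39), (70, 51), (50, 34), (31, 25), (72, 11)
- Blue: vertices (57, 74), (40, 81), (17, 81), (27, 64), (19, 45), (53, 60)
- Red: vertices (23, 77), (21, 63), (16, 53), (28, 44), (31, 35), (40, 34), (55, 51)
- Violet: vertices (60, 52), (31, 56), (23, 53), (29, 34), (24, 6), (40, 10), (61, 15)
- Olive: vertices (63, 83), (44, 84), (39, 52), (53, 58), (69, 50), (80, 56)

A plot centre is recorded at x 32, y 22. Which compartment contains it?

Cast a ray rightward from (32, 22). For each polygon, the edges (by vertex number in listed order) whose endpoints lie on opposite sides of y = 22, where each meets that height, and whether that is right or left of the point:
Indigo: 4–5 at x≈39.8 (right), 5–1 at x≈73.2 (right) → 2 crossings.
Blue: no edge straddles that height → 0 crossings.
Red: no edge straddles that height → 0 crossings.
Violet: 4–5 at x≈26.9 (left), 7–1 at x≈60.8 (right) → 1 crossing.
Olive: no edge straddles that height → 0 crossings.
Only Violet has an odd count, so the point is inside Violet.

Violet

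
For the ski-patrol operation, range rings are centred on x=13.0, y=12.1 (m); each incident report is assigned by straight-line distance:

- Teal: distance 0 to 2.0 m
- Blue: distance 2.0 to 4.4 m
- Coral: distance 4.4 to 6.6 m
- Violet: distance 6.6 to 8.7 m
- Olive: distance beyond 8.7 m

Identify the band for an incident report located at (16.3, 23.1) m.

Olive

Distance = √((16.3−13.0)² + (23.1−12.1)²) = √(10.890 + 121.000) = 11.484 m.
8.7 ≤ 11.484 < ∞ → Olive.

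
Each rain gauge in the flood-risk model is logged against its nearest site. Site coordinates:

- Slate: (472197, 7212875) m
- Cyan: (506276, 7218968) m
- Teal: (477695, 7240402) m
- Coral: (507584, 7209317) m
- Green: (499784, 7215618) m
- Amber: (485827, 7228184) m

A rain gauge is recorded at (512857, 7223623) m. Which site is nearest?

Cyan

Squared distances to each site:
Slate: 1768755104.000; Cyan: 64978586.000; Teal: 1517901085.000; Coral: 232466165.000; Green: 234983354.000; Amber: 751423621.000.
Minimum at Cyan.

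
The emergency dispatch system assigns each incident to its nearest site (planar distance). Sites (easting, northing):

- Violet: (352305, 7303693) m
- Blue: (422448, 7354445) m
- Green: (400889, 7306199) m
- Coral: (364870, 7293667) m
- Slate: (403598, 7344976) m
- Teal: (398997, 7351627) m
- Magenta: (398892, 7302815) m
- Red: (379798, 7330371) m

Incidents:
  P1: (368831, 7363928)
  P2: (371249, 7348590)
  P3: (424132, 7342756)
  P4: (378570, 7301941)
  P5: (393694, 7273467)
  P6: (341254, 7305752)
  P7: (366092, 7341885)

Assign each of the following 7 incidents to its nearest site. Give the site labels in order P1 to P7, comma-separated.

Teal, Red, Blue, Coral, Magenta, Violet, Red

P1 → Teal (d²=1061302157.00)
P2 → Red (d²=405017362.00)
P3 → Blue (d²=139468577.00)
P4 → Coral (d²=256149076.00)
P5 → Magenta (d²=888324308.00)
P6 → Violet (d²=126364082.00)
P7 → Red (d²=320426632.00)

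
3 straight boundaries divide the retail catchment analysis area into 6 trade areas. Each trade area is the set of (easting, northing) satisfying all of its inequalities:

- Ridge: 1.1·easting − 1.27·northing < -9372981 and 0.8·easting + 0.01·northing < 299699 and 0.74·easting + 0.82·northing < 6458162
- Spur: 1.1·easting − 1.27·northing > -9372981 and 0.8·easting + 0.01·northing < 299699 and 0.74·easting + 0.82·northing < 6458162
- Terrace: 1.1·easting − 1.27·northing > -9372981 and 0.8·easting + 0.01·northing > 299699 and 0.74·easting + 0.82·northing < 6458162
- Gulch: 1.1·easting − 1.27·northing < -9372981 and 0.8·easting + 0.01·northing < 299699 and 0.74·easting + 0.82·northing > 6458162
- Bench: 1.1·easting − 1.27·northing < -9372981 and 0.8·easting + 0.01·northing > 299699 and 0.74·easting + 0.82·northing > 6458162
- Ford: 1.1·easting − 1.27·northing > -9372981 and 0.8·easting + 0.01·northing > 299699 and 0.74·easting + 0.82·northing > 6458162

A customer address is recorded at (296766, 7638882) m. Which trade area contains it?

1.1·296766 − 1.27·7638882 = -9374937.540, which is < -9372981
0.8·296766 + 0.01·7638882 = 313801.620, which is > 299699
0.74·296766 + 0.82·7638882 = 6483490.080, which is > 6458162
This sign pattern matches Bench.

Bench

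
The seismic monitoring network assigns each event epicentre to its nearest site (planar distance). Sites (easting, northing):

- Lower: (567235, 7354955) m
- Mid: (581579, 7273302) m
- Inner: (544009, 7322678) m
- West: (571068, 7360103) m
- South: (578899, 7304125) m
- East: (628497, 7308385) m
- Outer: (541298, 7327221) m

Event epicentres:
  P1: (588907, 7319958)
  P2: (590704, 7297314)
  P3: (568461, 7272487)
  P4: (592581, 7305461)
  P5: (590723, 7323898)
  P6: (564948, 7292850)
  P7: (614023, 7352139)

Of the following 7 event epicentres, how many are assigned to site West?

P1 → South
P2 → South
P3 → Mid
P4 → South
P5 → South
P6 → South
P7 → West
1 of the 7 goes to West.

1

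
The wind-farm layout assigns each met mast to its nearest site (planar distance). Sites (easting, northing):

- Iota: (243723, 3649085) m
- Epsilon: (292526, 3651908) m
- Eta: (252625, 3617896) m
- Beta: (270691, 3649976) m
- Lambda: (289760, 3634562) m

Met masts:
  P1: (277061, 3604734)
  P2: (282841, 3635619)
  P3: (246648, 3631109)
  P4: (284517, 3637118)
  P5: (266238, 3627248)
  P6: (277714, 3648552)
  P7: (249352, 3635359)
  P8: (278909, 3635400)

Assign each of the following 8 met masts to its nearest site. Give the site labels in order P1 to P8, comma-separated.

Eta, Lambda, Eta, Lambda, Eta, Beta, Iota, Lambda

P1 → Eta (d²=770356340.00)
P2 → Lambda (d²=48989810.00)
P3 → Eta (d²=210307898.00)
P4 → Lambda (d²=34022185.00)
P5 → Eta (d²=272773673.00)
P6 → Beta (d²=51350305.00)
P7 → Iota (d²=220088717.00)
P8 → Lambda (d²=118446445.00)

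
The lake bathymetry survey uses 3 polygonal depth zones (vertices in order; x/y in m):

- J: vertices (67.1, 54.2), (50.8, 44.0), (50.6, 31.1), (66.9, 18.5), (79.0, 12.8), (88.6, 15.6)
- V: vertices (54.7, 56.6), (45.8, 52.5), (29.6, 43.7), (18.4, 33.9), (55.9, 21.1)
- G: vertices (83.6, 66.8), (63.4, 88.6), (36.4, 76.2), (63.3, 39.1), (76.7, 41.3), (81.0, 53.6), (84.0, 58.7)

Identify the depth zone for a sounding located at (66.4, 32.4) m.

J

Cast a ray rightward from (66.4, 32.4). For each polygon, the edges (by vertex number in listed order) whose endpoints lie on opposite sides of y = 32.4, where each meets that height, and whether that is right or left of the point:
J: 2–3 at x≈50.62 (left), 6–1 at x≈79.24 (right) → 1 crossing.
V: 4–5 at x≈22.79 (left), 5–1 at x≈55.52 (left) → 0 crossings.
G: no edge straddles that height → 0 crossings.
Only J has an odd count, so the point is inside J.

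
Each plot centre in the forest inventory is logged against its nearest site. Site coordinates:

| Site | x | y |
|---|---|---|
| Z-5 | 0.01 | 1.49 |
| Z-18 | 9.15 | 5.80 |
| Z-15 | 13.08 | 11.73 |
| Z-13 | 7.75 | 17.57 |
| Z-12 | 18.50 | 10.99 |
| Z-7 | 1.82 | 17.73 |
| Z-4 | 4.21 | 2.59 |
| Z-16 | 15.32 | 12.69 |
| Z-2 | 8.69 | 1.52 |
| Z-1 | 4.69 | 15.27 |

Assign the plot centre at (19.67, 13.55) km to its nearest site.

Z-12

Squared distances to each site:
Z-5: 531.959; Z-18: 170.733; Z-15: 46.741; Z-13: 158.247; Z-12: 7.923; Z-7: 336.095; Z-4: 359.133; Z-16: 19.662; Z-2: 265.281; Z-1: 227.359.
Minimum at Z-12.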